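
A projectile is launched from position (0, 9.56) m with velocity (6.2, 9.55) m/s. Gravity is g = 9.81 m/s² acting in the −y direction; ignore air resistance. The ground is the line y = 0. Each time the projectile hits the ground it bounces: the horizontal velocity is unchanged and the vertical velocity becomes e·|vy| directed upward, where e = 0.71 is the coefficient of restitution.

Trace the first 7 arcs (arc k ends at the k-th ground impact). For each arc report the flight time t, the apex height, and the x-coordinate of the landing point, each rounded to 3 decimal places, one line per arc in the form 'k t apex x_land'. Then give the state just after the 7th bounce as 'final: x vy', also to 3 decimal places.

Arc 1: start y=9.560, vy=9.550 → t=2.675, apex=14.208, x_land=16.588, impact vy=-16.696
  bounce: vy ← 0.71·16.696 = 11.854
Arc 2: start y=0.000, vy=11.854 → t=2.417, apex=7.162, x_land=31.572, impact vy=-11.854
  bounce: vy ← 0.71·11.854 = 8.417
Arc 3: start y=0.000, vy=8.417 → t=1.716, apex=3.611, x_land=42.211, impact vy=-8.417
  bounce: vy ← 0.71·8.417 = 5.976
Arc 4: start y=0.000, vy=5.976 → t=1.218, apex=1.820, x_land=49.764, impact vy=-5.976
  bounce: vy ← 0.71·5.976 = 4.243
Arc 5: start y=0.000, vy=4.243 → t=0.865, apex=0.918, x_land=55.127, impact vy=-4.243
  bounce: vy ← 0.71·4.243 = 3.012
Arc 6: start y=0.000, vy=3.012 → t=0.614, apex=0.463, x_land=58.935, impact vy=-3.012
  bounce: vy ← 0.71·3.012 = 2.139
Arc 7: start y=0.000, vy=2.139 → t=0.436, apex=0.233, x_land=61.639, impact vy=-2.139
  bounce: vy ← 0.71·2.139 = 1.519

1 2.675 14.208 16.588
2 2.417 7.162 31.572
3 1.716 3.611 42.211
4 1.218 1.820 49.764
5 0.865 0.918 55.127
6 0.614 0.463 58.935
7 0.436 0.233 61.639
final: 61.639 1.519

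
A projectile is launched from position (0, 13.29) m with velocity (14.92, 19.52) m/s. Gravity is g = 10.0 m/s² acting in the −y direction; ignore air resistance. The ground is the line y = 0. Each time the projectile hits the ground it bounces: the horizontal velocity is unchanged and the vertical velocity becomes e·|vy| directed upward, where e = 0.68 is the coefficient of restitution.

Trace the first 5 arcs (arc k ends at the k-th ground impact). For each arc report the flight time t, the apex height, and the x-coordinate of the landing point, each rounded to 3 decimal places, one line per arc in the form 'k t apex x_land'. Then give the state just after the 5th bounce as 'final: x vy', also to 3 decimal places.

1 4.495 32.342 67.070
2 3.459 14.955 118.676
3 2.352 6.915 153.768
4 1.599 3.198 177.631
5 1.088 1.479 193.858
final: 193.858 3.698

Arc 1: start y=13.290, vy=19.520 → t=4.495, apex=32.342, x_land=67.070, impact vy=-25.433
  bounce: vy ← 0.68·25.433 = 17.294
Arc 2: start y=0.000, vy=17.294 → t=3.459, apex=14.955, x_land=118.676, impact vy=-17.294
  bounce: vy ← 0.68·17.294 = 11.760
Arc 3: start y=0.000, vy=11.760 → t=2.352, apex=6.915, x_land=153.768, impact vy=-11.760
  bounce: vy ← 0.68·11.760 = 7.997
Arc 4: start y=0.000, vy=7.997 → t=1.599, apex=3.198, x_land=177.631, impact vy=-7.997
  bounce: vy ← 0.68·7.997 = 5.438
Arc 5: start y=0.000, vy=5.438 → t=1.088, apex=1.479, x_land=193.858, impact vy=-5.438
  bounce: vy ← 0.68·5.438 = 3.698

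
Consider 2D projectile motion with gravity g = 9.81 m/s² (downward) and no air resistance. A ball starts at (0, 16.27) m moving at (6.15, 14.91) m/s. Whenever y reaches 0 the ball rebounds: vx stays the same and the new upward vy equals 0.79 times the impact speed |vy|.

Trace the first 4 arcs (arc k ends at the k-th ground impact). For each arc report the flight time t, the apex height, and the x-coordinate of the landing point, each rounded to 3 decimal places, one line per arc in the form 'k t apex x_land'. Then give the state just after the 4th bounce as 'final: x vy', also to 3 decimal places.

1 3.892 27.601 23.936
2 3.748 17.226 46.986
3 2.961 10.750 65.196
4 2.339 6.709 79.581
final: 79.581 9.064

Arc 1: start y=16.270, vy=14.910 → t=3.892, apex=27.601, x_land=23.936, impact vy=-23.271
  bounce: vy ← 0.79·23.271 = 18.384
Arc 2: start y=0.000, vy=18.384 → t=3.748, apex=17.226, x_land=46.986, impact vy=-18.384
  bounce: vy ← 0.79·18.384 = 14.523
Arc 3: start y=0.000, vy=14.523 → t=2.961, apex=10.750, x_land=65.196, impact vy=-14.523
  bounce: vy ← 0.79·14.523 = 11.473
Arc 4: start y=0.000, vy=11.473 → t=2.339, apex=6.709, x_land=79.581, impact vy=-11.473
  bounce: vy ← 0.79·11.473 = 9.064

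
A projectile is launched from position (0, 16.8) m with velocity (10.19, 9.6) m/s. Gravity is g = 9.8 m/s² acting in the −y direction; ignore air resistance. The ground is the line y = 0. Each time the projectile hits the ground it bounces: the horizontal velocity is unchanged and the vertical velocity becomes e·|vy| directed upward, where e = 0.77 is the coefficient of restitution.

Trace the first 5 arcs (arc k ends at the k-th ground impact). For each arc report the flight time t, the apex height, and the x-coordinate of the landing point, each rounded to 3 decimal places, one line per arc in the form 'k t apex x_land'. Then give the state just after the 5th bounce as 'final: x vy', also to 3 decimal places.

1 3.074 21.502 31.328
2 3.226 12.749 64.201
3 2.484 7.559 89.513
4 1.913 4.482 109.003
5 1.473 2.657 124.011
final: 124.011 5.557

Arc 1: start y=16.800, vy=9.600 → t=3.074, apex=21.502, x_land=31.328, impact vy=-20.529
  bounce: vy ← 0.77·20.529 = 15.807
Arc 2: start y=0.000, vy=15.807 → t=3.226, apex=12.749, x_land=64.201, impact vy=-15.807
  bounce: vy ← 0.77·15.807 = 12.172
Arc 3: start y=0.000, vy=12.172 → t=2.484, apex=7.559, x_land=89.513, impact vy=-12.172
  bounce: vy ← 0.77·12.172 = 9.372
Arc 4: start y=0.000, vy=9.372 → t=1.913, apex=4.482, x_land=109.003, impact vy=-9.372
  bounce: vy ← 0.77·9.372 = 7.217
Arc 5: start y=0.000, vy=7.217 → t=1.473, apex=2.657, x_land=124.011, impact vy=-7.217
  bounce: vy ← 0.77·7.217 = 5.557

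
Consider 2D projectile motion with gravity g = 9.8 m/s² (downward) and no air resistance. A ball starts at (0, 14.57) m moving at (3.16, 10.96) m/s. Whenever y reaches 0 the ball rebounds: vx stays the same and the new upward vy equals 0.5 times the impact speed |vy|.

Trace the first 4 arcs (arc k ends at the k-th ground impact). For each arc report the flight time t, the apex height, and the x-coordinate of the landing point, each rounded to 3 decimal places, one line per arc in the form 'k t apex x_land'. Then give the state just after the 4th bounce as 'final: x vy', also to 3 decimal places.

1 3.174 20.699 10.029
2 2.055 5.175 16.523
3 1.028 1.294 19.771
4 0.514 0.323 21.395
final: 21.395 1.259

Arc 1: start y=14.570, vy=10.960 → t=3.174, apex=20.699, x_land=10.029, impact vy=-20.142
  bounce: vy ← 0.5·20.142 = 10.071
Arc 2: start y=0.000, vy=10.071 → t=2.055, apex=5.175, x_land=16.523, impact vy=-10.071
  bounce: vy ← 0.5·10.071 = 5.035
Arc 3: start y=0.000, vy=5.035 → t=1.028, apex=1.294, x_land=19.771, impact vy=-5.035
  bounce: vy ← 0.5·5.035 = 2.518
Arc 4: start y=0.000, vy=2.518 → t=0.514, apex=0.323, x_land=21.395, impact vy=-2.518
  bounce: vy ← 0.5·2.518 = 1.259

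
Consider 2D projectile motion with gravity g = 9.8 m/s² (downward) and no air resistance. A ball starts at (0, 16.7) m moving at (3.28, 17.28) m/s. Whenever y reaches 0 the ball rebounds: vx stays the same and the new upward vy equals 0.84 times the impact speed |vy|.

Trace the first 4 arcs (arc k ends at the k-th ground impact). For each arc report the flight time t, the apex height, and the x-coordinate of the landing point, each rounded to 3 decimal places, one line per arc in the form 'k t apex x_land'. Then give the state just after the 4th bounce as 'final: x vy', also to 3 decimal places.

Arc 1: start y=16.700, vy=17.280 → t=4.316, apex=31.935, x_land=14.157, impact vy=-25.018
  bounce: vy ← 0.84·25.018 = 21.015
Arc 2: start y=0.000, vy=21.015 → t=4.289, apex=22.533, x_land=28.224, impact vy=-21.015
  bounce: vy ← 0.84·21.015 = 17.653
Arc 3: start y=0.000, vy=17.653 → t=3.603, apex=15.899, x_land=40.041, impact vy=-17.653
  bounce: vy ← 0.84·17.653 = 14.828
Arc 4: start y=0.000, vy=14.828 → t=3.026, apex=11.219, x_land=49.967, impact vy=-14.828
  bounce: vy ← 0.84·14.828 = 12.456

1 4.316 31.935 14.157
2 4.289 22.533 28.224
3 3.603 15.899 40.041
4 3.026 11.219 49.967
final: 49.967 12.456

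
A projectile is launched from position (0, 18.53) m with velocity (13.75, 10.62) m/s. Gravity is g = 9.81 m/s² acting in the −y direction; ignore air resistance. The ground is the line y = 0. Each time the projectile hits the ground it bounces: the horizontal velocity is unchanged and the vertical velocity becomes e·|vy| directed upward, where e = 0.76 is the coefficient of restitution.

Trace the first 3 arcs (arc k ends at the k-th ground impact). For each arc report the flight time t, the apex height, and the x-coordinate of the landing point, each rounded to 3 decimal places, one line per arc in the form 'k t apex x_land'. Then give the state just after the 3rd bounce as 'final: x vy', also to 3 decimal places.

Arc 1: start y=18.530, vy=10.620 → t=3.307, apex=24.278, x_land=45.476, impact vy=-21.825
  bounce: vy ← 0.76·21.825 = 16.587
Arc 2: start y=0.000, vy=16.587 → t=3.382, apex=14.023, x_land=91.975, impact vy=-16.587
  bounce: vy ← 0.76·16.587 = 12.606
Arc 3: start y=0.000, vy=12.606 → t=2.570, apex=8.100, x_land=127.313, impact vy=-12.606
  bounce: vy ← 0.76·12.606 = 9.581

1 3.307 24.278 45.476
2 3.382 14.023 91.975
3 2.570 8.100 127.313
final: 127.313 9.581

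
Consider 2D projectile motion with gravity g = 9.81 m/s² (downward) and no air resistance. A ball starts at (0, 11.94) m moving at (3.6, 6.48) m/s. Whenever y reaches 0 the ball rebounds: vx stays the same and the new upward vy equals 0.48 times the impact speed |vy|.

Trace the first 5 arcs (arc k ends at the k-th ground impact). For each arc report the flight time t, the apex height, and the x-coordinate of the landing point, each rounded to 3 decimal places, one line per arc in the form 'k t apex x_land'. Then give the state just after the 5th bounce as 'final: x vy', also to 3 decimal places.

Arc 1: start y=11.940, vy=6.480 → t=2.355, apex=14.080, x_land=8.477, impact vy=-16.621
  bounce: vy ← 0.48·16.621 = 7.978
Arc 2: start y=0.000, vy=7.978 → t=1.627, apex=3.244, x_land=14.333, impact vy=-7.978
  bounce: vy ← 0.48·7.978 = 3.829
Arc 3: start y=0.000, vy=3.829 → t=0.781, apex=0.747, x_land=17.143, impact vy=-3.829
  bounce: vy ← 0.48·3.829 = 1.838
Arc 4: start y=0.000, vy=1.838 → t=0.375, apex=0.172, x_land=18.493, impact vy=-1.838
  bounce: vy ← 0.48·1.838 = 0.882
Arc 5: start y=0.000, vy=0.882 → t=0.180, apex=0.040, x_land=19.140, impact vy=-0.882
  bounce: vy ← 0.48·0.882 = 0.424

1 2.355 14.080 8.477
2 1.627 3.244 14.333
3 0.781 0.747 17.143
4 0.375 0.172 18.493
5 0.180 0.040 19.140
final: 19.140 0.424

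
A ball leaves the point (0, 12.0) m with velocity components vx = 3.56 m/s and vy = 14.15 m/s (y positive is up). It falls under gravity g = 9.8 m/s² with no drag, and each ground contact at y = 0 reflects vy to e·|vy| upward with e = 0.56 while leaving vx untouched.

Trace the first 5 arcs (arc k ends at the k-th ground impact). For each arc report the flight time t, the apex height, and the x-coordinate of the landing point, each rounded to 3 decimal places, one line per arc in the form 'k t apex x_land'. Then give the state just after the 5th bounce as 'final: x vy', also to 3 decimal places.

1 3.573 22.215 12.720
2 2.385 6.967 21.210
3 1.335 2.185 25.964
4 0.748 0.685 28.627
5 0.419 0.215 30.118
final: 30.118 1.149

Arc 1: start y=12.000, vy=14.150 → t=3.573, apex=22.215, x_land=12.720, impact vy=-20.867
  bounce: vy ← 0.56·20.867 = 11.685
Arc 2: start y=0.000, vy=11.685 → t=2.385, apex=6.967, x_land=21.210, impact vy=-11.685
  bounce: vy ← 0.56·11.685 = 6.544
Arc 3: start y=0.000, vy=6.544 → t=1.335, apex=2.185, x_land=25.964, impact vy=-6.544
  bounce: vy ← 0.56·6.544 = 3.665
Arc 4: start y=0.000, vy=3.665 → t=0.748, apex=0.685, x_land=28.627, impact vy=-3.665
  bounce: vy ← 0.56·3.665 = 2.052
Arc 5: start y=0.000, vy=2.052 → t=0.419, apex=0.215, x_land=30.118, impact vy=-2.052
  bounce: vy ← 0.56·2.052 = 1.149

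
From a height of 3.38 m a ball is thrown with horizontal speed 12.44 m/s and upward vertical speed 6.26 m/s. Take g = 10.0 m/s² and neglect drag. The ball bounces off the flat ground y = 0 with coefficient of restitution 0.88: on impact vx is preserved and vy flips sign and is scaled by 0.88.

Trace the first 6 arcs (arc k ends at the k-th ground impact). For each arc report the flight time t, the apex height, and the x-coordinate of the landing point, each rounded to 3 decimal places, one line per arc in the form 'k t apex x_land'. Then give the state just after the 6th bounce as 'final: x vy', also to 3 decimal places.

1 1.659 5.339 20.643
2 1.819 4.135 43.268
3 1.601 3.202 63.178
4 1.408 2.480 80.699
5 1.239 1.920 96.118
6 1.091 1.487 109.686
final: 109.686 4.799

Arc 1: start y=3.380, vy=6.260 → t=1.659, apex=5.339, x_land=20.643, impact vy=-10.334
  bounce: vy ← 0.88·10.334 = 9.094
Arc 2: start y=0.000, vy=9.094 → t=1.819, apex=4.135, x_land=43.268, impact vy=-9.094
  bounce: vy ← 0.88·9.094 = 8.003
Arc 3: start y=0.000, vy=8.003 → t=1.601, apex=3.202, x_land=63.178, impact vy=-8.003
  bounce: vy ← 0.88·8.003 = 7.042
Arc 4: start y=0.000, vy=7.042 → t=1.408, apex=2.480, x_land=80.699, impact vy=-7.042
  bounce: vy ← 0.88·7.042 = 6.197
Arc 5: start y=0.000, vy=6.197 → t=1.239, apex=1.920, x_land=96.118, impact vy=-6.197
  bounce: vy ← 0.88·6.197 = 5.453
Arc 6: start y=0.000, vy=5.453 → t=1.091, apex=1.487, x_land=109.686, impact vy=-5.453
  bounce: vy ← 0.88·5.453 = 4.799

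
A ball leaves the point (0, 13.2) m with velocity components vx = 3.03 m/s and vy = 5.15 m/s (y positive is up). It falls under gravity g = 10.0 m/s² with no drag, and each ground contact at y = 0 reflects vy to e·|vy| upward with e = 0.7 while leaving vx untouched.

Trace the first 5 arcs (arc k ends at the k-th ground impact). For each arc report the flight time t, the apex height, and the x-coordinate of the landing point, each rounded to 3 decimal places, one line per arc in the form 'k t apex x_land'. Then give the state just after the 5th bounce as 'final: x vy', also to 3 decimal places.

Arc 1: start y=13.200, vy=5.150 → t=2.219, apex=14.526, x_land=6.725, impact vy=-17.045
  bounce: vy ← 0.7·17.045 = 11.931
Arc 2: start y=0.000, vy=11.931 → t=2.386, apex=7.118, x_land=13.955, impact vy=-11.931
  bounce: vy ← 0.7·11.931 = 8.352
Arc 3: start y=0.000, vy=8.352 → t=1.670, apex=3.488, x_land=19.017, impact vy=-8.352
  bounce: vy ← 0.7·8.352 = 5.846
Arc 4: start y=0.000, vy=5.846 → t=1.169, apex=1.709, x_land=22.560, impact vy=-5.846
  bounce: vy ← 0.7·5.846 = 4.092
Arc 5: start y=0.000, vy=4.092 → t=0.818, apex=0.837, x_land=25.040, impact vy=-4.092
  bounce: vy ← 0.7·4.092 = 2.865

1 2.219 14.526 6.725
2 2.386 7.118 13.955
3 1.670 3.488 19.017
4 1.169 1.709 22.560
5 0.818 0.837 25.040
final: 25.040 2.865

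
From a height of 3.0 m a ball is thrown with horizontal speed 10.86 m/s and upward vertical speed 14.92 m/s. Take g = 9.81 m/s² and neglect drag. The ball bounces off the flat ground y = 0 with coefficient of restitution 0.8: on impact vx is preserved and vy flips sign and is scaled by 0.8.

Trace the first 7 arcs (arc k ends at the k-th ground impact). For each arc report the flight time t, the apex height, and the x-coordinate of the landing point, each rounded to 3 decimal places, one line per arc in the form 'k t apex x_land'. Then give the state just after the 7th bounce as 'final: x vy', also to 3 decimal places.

Arc 1: start y=3.000, vy=14.920 → t=3.231, apex=14.346, x_land=35.090, impact vy=-16.777
  bounce: vy ← 0.8·16.777 = 13.422
Arc 2: start y=0.000, vy=13.422 → t=2.736, apex=9.181, x_land=64.806, impact vy=-13.422
  bounce: vy ← 0.8·13.422 = 10.737
Arc 3: start y=0.000, vy=10.737 → t=2.189, apex=5.876, x_land=88.579, impact vy=-10.737
  bounce: vy ← 0.8·10.737 = 8.590
Arc 4: start y=0.000, vy=8.590 → t=1.751, apex=3.761, x_land=107.597, impact vy=-8.590
  bounce: vy ← 0.8·8.590 = 6.872
Arc 5: start y=0.000, vy=6.872 → t=1.401, apex=2.407, x_land=122.812, impact vy=-6.872
  bounce: vy ← 0.8·6.872 = 5.497
Arc 6: start y=0.000, vy=5.497 → t=1.121, apex=1.540, x_land=134.984, impact vy=-5.497
  bounce: vy ← 0.8·5.497 = 4.398
Arc 7: start y=0.000, vy=4.398 → t=0.897, apex=0.986, x_land=144.721, impact vy=-4.398
  bounce: vy ← 0.8·4.398 = 3.518

1 3.231 14.346 35.090
2 2.736 9.181 64.806
3 2.189 5.876 88.579
4 1.751 3.761 107.597
5 1.401 2.407 122.812
6 1.121 1.540 134.984
7 0.897 0.986 144.721
final: 144.721 3.518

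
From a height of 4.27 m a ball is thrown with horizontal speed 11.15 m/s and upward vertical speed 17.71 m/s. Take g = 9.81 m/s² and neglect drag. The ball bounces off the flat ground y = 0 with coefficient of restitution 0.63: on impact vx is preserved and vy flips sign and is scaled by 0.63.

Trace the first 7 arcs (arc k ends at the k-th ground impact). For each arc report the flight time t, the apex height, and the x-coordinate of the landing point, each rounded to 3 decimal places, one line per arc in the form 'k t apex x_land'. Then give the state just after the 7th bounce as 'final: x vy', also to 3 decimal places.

1 3.837 20.256 42.788
2 2.561 8.040 71.337
3 1.613 3.191 89.324
4 1.016 1.266 100.655
5 0.640 0.503 107.794
6 0.403 0.200 112.291
7 0.254 0.079 115.125
final: 115.125 0.785

Arc 1: start y=4.270, vy=17.710 → t=3.837, apex=20.256, x_land=42.788, impact vy=-19.935
  bounce: vy ← 0.63·19.935 = 12.559
Arc 2: start y=0.000, vy=12.559 → t=2.561, apex=8.040, x_land=71.337, impact vy=-12.559
  bounce: vy ← 0.63·12.559 = 7.912
Arc 3: start y=0.000, vy=7.912 → t=1.613, apex=3.191, x_land=89.324, impact vy=-7.912
  bounce: vy ← 0.63·7.912 = 4.985
Arc 4: start y=0.000, vy=4.985 → t=1.016, apex=1.266, x_land=100.655, impact vy=-4.985
  bounce: vy ← 0.63·4.985 = 3.140
Arc 5: start y=0.000, vy=3.140 → t=0.640, apex=0.503, x_land=107.794, impact vy=-3.140
  bounce: vy ← 0.63·3.140 = 1.978
Arc 6: start y=0.000, vy=1.978 → t=0.403, apex=0.200, x_land=112.291, impact vy=-1.978
  bounce: vy ← 0.63·1.978 = 1.246
Arc 7: start y=0.000, vy=1.246 → t=0.254, apex=0.079, x_land=115.125, impact vy=-1.246
  bounce: vy ← 0.63·1.246 = 0.785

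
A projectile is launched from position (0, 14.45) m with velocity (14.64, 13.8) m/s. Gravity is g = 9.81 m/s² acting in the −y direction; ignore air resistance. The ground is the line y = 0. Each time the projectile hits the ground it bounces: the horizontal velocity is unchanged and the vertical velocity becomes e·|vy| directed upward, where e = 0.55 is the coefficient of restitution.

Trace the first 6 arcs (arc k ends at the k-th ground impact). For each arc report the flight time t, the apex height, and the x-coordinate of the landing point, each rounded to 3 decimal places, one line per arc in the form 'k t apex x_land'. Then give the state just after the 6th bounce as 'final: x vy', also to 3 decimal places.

1 3.626 24.156 53.084
2 2.441 7.307 88.822
3 1.343 2.210 108.478
4 0.738 0.669 119.288
5 0.406 0.202 125.234
6 0.223 0.061 128.504
final: 128.504 0.603

Arc 1: start y=14.450, vy=13.800 → t=3.626, apex=24.156, x_land=53.084, impact vy=-21.770
  bounce: vy ← 0.55·21.770 = 11.974
Arc 2: start y=0.000, vy=11.974 → t=2.441, apex=7.307, x_land=88.822, impact vy=-11.974
  bounce: vy ← 0.55·11.974 = 6.586
Arc 3: start y=0.000, vy=6.586 → t=1.343, apex=2.210, x_land=108.478, impact vy=-6.586
  bounce: vy ← 0.55·6.586 = 3.622
Arc 4: start y=0.000, vy=3.622 → t=0.738, apex=0.669, x_land=119.288, impact vy=-3.622
  bounce: vy ← 0.55·3.622 = 1.992
Arc 5: start y=0.000, vy=1.992 → t=0.406, apex=0.202, x_land=125.234, impact vy=-1.992
  bounce: vy ← 0.55·1.992 = 1.096
Arc 6: start y=0.000, vy=1.096 → t=0.223, apex=0.061, x_land=128.504, impact vy=-1.096
  bounce: vy ← 0.55·1.096 = 0.603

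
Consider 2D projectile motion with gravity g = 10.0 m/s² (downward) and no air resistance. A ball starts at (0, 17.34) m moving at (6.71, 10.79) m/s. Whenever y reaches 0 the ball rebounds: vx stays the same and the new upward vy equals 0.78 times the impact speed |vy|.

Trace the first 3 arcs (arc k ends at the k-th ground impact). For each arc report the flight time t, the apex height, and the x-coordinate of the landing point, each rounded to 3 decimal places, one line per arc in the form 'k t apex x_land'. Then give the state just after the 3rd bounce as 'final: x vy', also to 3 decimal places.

Arc 1: start y=17.340, vy=10.790 → t=3.231, apex=23.161, x_land=21.682, impact vy=-21.523
  bounce: vy ← 0.78·21.523 = 16.788
Arc 2: start y=0.000, vy=16.788 → t=3.358, apex=14.091, x_land=44.211, impact vy=-16.788
  bounce: vy ← 0.78·16.788 = 13.094
Arc 3: start y=0.000, vy=13.094 → t=2.619, apex=8.573, x_land=61.783, impact vy=-13.094
  bounce: vy ← 0.78·13.094 = 10.214

1 3.231 23.161 21.682
2 3.358 14.091 44.211
3 2.619 8.573 61.783
final: 61.783 10.214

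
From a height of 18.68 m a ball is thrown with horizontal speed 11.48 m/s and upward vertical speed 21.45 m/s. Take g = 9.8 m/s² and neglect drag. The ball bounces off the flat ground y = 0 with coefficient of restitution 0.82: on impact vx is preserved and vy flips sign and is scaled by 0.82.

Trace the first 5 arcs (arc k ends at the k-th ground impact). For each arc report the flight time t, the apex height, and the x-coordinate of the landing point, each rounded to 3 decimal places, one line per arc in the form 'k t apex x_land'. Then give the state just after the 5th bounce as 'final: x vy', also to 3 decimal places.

Arc 1: start y=18.680, vy=21.450 → t=5.122, apex=42.155, x_land=58.799, impact vy=-28.744
  bounce: vy ← 0.82·28.744 = 23.570
Arc 2: start y=0.000, vy=23.570 → t=4.810, apex=28.345, x_land=114.021, impact vy=-23.570
  bounce: vy ← 0.82·23.570 = 19.328
Arc 3: start y=0.000, vy=19.328 → t=3.944, apex=19.059, x_land=159.303, impact vy=-19.328
  bounce: vy ← 0.82·19.328 = 15.849
Arc 4: start y=0.000, vy=15.849 → t=3.234, apex=12.815, x_land=196.434, impact vy=-15.849
  bounce: vy ← 0.82·15.849 = 12.996
Arc 5: start y=0.000, vy=12.996 → t=2.652, apex=8.617, x_land=226.881, impact vy=-12.996
  bounce: vy ← 0.82·12.996 = 10.657

1 5.122 42.155 58.799
2 4.810 28.345 114.021
3 3.944 19.059 159.303
4 3.234 12.815 196.434
5 2.652 8.617 226.881
final: 226.881 10.657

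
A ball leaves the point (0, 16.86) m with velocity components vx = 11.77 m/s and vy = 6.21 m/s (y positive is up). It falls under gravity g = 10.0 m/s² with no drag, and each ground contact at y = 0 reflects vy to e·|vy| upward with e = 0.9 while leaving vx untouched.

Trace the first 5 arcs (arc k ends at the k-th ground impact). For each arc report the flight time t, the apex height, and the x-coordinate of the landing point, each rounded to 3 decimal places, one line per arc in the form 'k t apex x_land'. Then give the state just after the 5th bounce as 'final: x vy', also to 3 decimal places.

Arc 1: start y=16.860, vy=6.210 → t=2.559, apex=18.788, x_land=30.125, impact vy=-19.385
  bounce: vy ← 0.9·19.385 = 17.446
Arc 2: start y=0.000, vy=17.446 → t=3.489, apex=15.218, x_land=71.193, impact vy=-17.446
  bounce: vy ← 0.9·17.446 = 15.702
Arc 3: start y=0.000, vy=15.702 → t=3.140, apex=12.327, x_land=108.155, impact vy=-15.702
  bounce: vy ← 0.9·15.702 = 14.131
Arc 4: start y=0.000, vy=14.131 → t=2.826, apex=9.985, x_land=141.420, impact vy=-14.131
  bounce: vy ← 0.9·14.131 = 12.718
Arc 5: start y=0.000, vy=12.718 → t=2.544, apex=8.088, x_land=171.359, impact vy=-12.718
  bounce: vy ← 0.9·12.718 = 11.446

1 2.559 18.788 30.125
2 3.489 15.218 71.193
3 3.140 12.327 108.155
4 2.826 9.985 141.420
5 2.544 8.088 171.359
final: 171.359 11.446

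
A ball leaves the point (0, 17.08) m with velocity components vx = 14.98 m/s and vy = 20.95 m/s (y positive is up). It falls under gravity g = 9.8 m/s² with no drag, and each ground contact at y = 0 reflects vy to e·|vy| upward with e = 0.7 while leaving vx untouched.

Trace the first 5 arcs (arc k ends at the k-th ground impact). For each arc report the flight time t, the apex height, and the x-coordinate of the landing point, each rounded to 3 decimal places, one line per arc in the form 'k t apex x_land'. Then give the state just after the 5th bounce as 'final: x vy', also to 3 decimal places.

1 4.976 39.473 74.541
2 3.974 19.342 134.065
3 2.781 9.477 175.731
4 1.947 4.644 204.898
5 1.363 2.276 225.315
final: 225.315 4.675

Arc 1: start y=17.080, vy=20.950 → t=4.976, apex=39.473, x_land=74.541, impact vy=-27.815
  bounce: vy ← 0.7·27.815 = 19.470
Arc 2: start y=0.000, vy=19.470 → t=3.974, apex=19.342, x_land=134.065, impact vy=-19.470
  bounce: vy ← 0.7·19.470 = 13.629
Arc 3: start y=0.000, vy=13.629 → t=2.781, apex=9.477, x_land=175.731, impact vy=-13.629
  bounce: vy ← 0.7·13.629 = 9.541
Arc 4: start y=0.000, vy=9.541 → t=1.947, apex=4.644, x_land=204.898, impact vy=-9.541
  bounce: vy ← 0.7·9.541 = 6.678
Arc 5: start y=0.000, vy=6.678 → t=1.363, apex=2.276, x_land=225.315, impact vy=-6.678
  bounce: vy ← 0.7·6.678 = 4.675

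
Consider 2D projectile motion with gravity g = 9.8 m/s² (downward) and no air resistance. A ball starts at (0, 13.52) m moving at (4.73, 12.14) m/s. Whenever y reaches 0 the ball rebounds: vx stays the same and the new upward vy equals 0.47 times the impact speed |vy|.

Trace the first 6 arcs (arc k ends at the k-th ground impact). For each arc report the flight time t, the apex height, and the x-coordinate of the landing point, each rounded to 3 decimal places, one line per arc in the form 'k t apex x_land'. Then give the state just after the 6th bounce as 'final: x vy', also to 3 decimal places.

1 3.311 21.039 15.661
2 1.948 4.648 24.874
3 0.915 1.027 29.204
4 0.430 0.227 31.239
5 0.202 0.050 32.196
6 0.095 0.011 32.645
final: 32.645 0.219

Arc 1: start y=13.520, vy=12.140 → t=3.311, apex=21.039, x_land=15.661, impact vy=-20.307
  bounce: vy ← 0.47·20.307 = 9.544
Arc 2: start y=0.000, vy=9.544 → t=1.948, apex=4.648, x_land=24.874, impact vy=-9.544
  bounce: vy ← 0.47·9.544 = 4.486
Arc 3: start y=0.000, vy=4.486 → t=0.915, apex=1.027, x_land=29.204, impact vy=-4.486
  bounce: vy ← 0.47·4.486 = 2.108
Arc 4: start y=0.000, vy=2.108 → t=0.430, apex=0.227, x_land=31.239, impact vy=-2.108
  bounce: vy ← 0.47·2.108 = 0.991
Arc 5: start y=0.000, vy=0.991 → t=0.202, apex=0.050, x_land=32.196, impact vy=-0.991
  bounce: vy ← 0.47·0.991 = 0.466
Arc 6: start y=0.000, vy=0.466 → t=0.095, apex=0.011, x_land=32.645, impact vy=-0.466
  bounce: vy ← 0.47·0.466 = 0.219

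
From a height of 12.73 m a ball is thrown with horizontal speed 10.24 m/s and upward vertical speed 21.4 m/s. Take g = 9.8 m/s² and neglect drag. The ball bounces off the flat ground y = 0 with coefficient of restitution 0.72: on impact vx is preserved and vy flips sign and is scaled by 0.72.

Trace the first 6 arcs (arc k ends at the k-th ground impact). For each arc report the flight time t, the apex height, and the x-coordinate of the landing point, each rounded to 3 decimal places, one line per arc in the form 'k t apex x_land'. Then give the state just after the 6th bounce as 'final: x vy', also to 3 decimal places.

1 4.898 36.095 50.153
2 3.908 18.712 90.174
3 2.814 9.700 118.990
4 2.026 5.029 139.737
5 1.459 2.607 154.675
6 1.050 1.351 165.430
final: 165.430 3.706

Arc 1: start y=12.730, vy=21.400 → t=4.898, apex=36.095, x_land=50.153, impact vy=-26.598
  bounce: vy ← 0.72·26.598 = 19.151
Arc 2: start y=0.000, vy=19.151 → t=3.908, apex=18.712, x_land=90.174, impact vy=-19.151
  bounce: vy ← 0.72·19.151 = 13.789
Arc 3: start y=0.000, vy=13.789 → t=2.814, apex=9.700, x_land=118.990, impact vy=-13.789
  bounce: vy ← 0.72·13.789 = 9.928
Arc 4: start y=0.000, vy=9.928 → t=2.026, apex=5.029, x_land=139.737, impact vy=-9.928
  bounce: vy ← 0.72·9.928 = 7.148
Arc 5: start y=0.000, vy=7.148 → t=1.459, apex=2.607, x_land=154.675, impact vy=-7.148
  bounce: vy ← 0.72·7.148 = 5.147
Arc 6: start y=0.000, vy=5.147 → t=1.050, apex=1.351, x_land=165.430, impact vy=-5.147
  bounce: vy ← 0.72·5.147 = 3.706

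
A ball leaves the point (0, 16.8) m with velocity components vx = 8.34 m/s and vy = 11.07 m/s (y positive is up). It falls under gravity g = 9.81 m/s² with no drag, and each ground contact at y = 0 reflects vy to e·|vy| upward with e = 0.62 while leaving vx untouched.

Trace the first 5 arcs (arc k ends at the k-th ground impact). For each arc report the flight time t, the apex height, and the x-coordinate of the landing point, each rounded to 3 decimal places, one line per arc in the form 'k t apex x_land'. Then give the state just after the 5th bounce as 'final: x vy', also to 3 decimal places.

1 3.296 23.046 27.489
2 2.688 8.859 49.905
3 1.666 3.405 63.803
4 1.033 1.309 72.420
5 0.641 0.503 77.763
final: 77.763 1.948

Arc 1: start y=16.800, vy=11.070 → t=3.296, apex=23.046, x_land=27.489, impact vy=-21.264
  bounce: vy ← 0.62·21.264 = 13.184
Arc 2: start y=0.000, vy=13.184 → t=2.688, apex=8.859, x_land=49.905, impact vy=-13.184
  bounce: vy ← 0.62·13.184 = 8.174
Arc 3: start y=0.000, vy=8.174 → t=1.666, apex=3.405, x_land=63.803, impact vy=-8.174
  bounce: vy ← 0.62·8.174 = 5.068
Arc 4: start y=0.000, vy=5.068 → t=1.033, apex=1.309, x_land=72.420, impact vy=-5.068
  bounce: vy ← 0.62·5.068 = 3.142
Arc 5: start y=0.000, vy=3.142 → t=0.641, apex=0.503, x_land=77.763, impact vy=-3.142
  bounce: vy ← 0.62·3.142 = 1.948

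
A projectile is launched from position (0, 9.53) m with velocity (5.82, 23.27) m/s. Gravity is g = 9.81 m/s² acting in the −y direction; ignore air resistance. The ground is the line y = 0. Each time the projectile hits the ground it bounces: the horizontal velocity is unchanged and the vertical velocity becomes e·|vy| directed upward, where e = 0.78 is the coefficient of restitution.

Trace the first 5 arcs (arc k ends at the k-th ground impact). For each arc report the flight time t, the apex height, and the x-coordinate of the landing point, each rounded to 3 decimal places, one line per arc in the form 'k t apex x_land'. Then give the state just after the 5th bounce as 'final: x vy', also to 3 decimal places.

Arc 1: start y=9.530, vy=23.270 → t=5.123, apex=37.129, x_land=29.818, impact vy=-26.990
  bounce: vy ← 0.78·26.990 = 21.052
Arc 2: start y=0.000, vy=21.052 → t=4.292, apex=22.589, x_land=54.798, impact vy=-21.052
  bounce: vy ← 0.78·21.052 = 16.421
Arc 3: start y=0.000, vy=16.421 → t=3.348, apex=13.743, x_land=74.282, impact vy=-16.421
  bounce: vy ← 0.78·16.421 = 12.808
Arc 4: start y=0.000, vy=12.808 → t=2.611, apex=8.361, x_land=89.479, impact vy=-12.808
  bounce: vy ← 0.78·12.808 = 9.990
Arc 5: start y=0.000, vy=9.990 → t=2.037, apex=5.087, x_land=101.333, impact vy=-9.990
  bounce: vy ← 0.78·9.990 = 7.793

1 5.123 37.129 29.818
2 4.292 22.589 54.798
3 3.348 13.743 74.282
4 2.611 8.361 89.479
5 2.037 5.087 101.333
final: 101.333 7.793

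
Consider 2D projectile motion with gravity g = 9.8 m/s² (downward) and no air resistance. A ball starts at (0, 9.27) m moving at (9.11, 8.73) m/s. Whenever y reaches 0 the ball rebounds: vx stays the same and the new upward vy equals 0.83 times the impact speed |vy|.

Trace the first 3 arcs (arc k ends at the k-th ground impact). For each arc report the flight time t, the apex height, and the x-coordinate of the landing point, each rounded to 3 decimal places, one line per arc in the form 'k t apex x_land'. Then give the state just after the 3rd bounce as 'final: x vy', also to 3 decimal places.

Arc 1: start y=9.270, vy=8.730 → t=2.530, apex=13.158, x_land=23.044, impact vy=-16.059
  bounce: vy ← 0.83·16.059 = 13.329
Arc 2: start y=0.000, vy=13.329 → t=2.720, apex=9.065, x_land=47.826, impact vy=-13.329
  bounce: vy ← 0.83·13.329 = 11.063
Arc 3: start y=0.000, vy=11.063 → t=2.258, apex=6.245, x_land=68.394, impact vy=-11.063
  bounce: vy ← 0.83·11.063 = 9.183

1 2.530 13.158 23.044
2 2.720 9.065 47.826
3 2.258 6.245 68.394
final: 68.394 9.183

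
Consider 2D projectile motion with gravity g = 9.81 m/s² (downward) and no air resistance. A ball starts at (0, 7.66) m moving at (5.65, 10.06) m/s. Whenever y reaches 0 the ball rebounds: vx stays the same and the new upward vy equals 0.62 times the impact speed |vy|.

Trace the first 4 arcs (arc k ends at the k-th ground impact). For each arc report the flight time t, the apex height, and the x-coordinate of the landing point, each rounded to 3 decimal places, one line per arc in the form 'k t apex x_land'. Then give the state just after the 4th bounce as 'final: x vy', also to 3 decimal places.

1 2.642 12.818 14.928
2 2.005 4.927 26.253
3 1.243 1.894 33.275
4 0.771 0.728 37.629
final: 37.629 2.343

Arc 1: start y=7.660, vy=10.060 → t=2.642, apex=12.818, x_land=14.928, impact vy=-15.859
  bounce: vy ← 0.62·15.859 = 9.832
Arc 2: start y=0.000, vy=9.832 → t=2.005, apex=4.927, x_land=26.253, impact vy=-9.832
  bounce: vy ← 0.62·9.832 = 6.096
Arc 3: start y=0.000, vy=6.096 → t=1.243, apex=1.894, x_land=33.275, impact vy=-6.096
  bounce: vy ← 0.62·6.096 = 3.780
Arc 4: start y=0.000, vy=3.780 → t=0.771, apex=0.728, x_land=37.629, impact vy=-3.780
  bounce: vy ← 0.62·3.780 = 2.343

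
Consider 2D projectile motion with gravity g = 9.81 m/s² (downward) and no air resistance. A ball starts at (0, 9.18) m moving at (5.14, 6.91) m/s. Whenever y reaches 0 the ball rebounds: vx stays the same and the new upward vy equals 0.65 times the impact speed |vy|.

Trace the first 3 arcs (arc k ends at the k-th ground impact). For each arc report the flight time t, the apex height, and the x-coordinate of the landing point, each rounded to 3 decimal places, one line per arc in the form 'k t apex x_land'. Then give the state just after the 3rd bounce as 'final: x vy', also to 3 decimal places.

1 2.243 11.614 11.530
2 2.000 4.907 21.811
3 1.300 2.073 28.495
final: 28.495 4.145

Arc 1: start y=9.180, vy=6.910 → t=2.243, apex=11.614, x_land=11.530, impact vy=-15.095
  bounce: vy ← 0.65·15.095 = 9.812
Arc 2: start y=0.000, vy=9.812 → t=2.000, apex=4.907, x_land=21.811, impact vy=-9.812
  bounce: vy ← 0.65·9.812 = 6.378
Arc 3: start y=0.000, vy=6.378 → t=1.300, apex=2.073, x_land=28.495, impact vy=-6.378
  bounce: vy ← 0.65·6.378 = 4.145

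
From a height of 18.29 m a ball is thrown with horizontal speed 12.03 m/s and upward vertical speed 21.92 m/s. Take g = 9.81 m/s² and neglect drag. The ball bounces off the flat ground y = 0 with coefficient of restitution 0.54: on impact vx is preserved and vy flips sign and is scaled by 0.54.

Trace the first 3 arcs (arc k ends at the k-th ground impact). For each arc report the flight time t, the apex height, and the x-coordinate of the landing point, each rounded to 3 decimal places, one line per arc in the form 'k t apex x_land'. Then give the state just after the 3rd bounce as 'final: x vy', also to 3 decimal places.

Arc 1: start y=18.290, vy=21.920 → t=5.188, apex=42.780, x_land=62.408, impact vy=-28.971
  bounce: vy ← 0.54·28.971 = 15.645
Arc 2: start y=0.000, vy=15.645 → t=3.190, apex=12.475, x_land=100.778, impact vy=-15.645
  bounce: vy ← 0.54·15.645 = 8.448
Arc 3: start y=0.000, vy=8.448 → t=1.722, apex=3.638, x_land=121.497, impact vy=-8.448
  bounce: vy ← 0.54·8.448 = 4.562

1 5.188 42.780 62.408
2 3.190 12.475 100.778
3 1.722 3.638 121.497
final: 121.497 4.562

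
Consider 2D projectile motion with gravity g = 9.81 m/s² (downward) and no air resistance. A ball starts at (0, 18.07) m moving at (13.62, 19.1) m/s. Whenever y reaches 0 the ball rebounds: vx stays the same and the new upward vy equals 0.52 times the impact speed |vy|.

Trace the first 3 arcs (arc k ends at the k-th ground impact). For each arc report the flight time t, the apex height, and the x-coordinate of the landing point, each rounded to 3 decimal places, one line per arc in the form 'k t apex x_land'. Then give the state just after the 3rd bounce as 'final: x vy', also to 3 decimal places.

1 4.681 36.664 63.755
2 2.843 9.914 102.482
3 1.479 2.681 122.620
final: 122.620 3.771

Arc 1: start y=18.070, vy=19.100 → t=4.681, apex=36.664, x_land=63.755, impact vy=-26.821
  bounce: vy ← 0.52·26.821 = 13.947
Arc 2: start y=0.000, vy=13.947 → t=2.843, apex=9.914, x_land=102.482, impact vy=-13.947
  bounce: vy ← 0.52·13.947 = 7.252
Arc 3: start y=0.000, vy=7.252 → t=1.479, apex=2.681, x_land=122.620, impact vy=-7.252
  bounce: vy ← 0.52·7.252 = 3.771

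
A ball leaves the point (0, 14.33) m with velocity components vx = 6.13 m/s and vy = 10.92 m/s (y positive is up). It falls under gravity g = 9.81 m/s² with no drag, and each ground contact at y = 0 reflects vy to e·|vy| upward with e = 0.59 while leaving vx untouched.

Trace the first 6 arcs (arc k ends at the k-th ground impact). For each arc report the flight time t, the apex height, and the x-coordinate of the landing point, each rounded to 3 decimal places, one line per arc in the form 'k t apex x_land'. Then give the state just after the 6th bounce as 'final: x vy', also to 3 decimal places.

1 3.153 20.408 19.327
2 2.407 7.104 34.082
3 1.420 2.473 42.787
4 0.838 0.861 47.923
5 0.494 0.300 50.953
6 0.292 0.104 52.741
final: 52.741 0.844

Arc 1: start y=14.330, vy=10.920 → t=3.153, apex=20.408, x_land=19.327, impact vy=-20.010
  bounce: vy ← 0.59·20.010 = 11.806
Arc 2: start y=0.000, vy=11.806 → t=2.407, apex=7.104, x_land=34.082, impact vy=-11.806
  bounce: vy ← 0.59·11.806 = 6.965
Arc 3: start y=0.000, vy=6.965 → t=1.420, apex=2.473, x_land=42.787, impact vy=-6.965
  bounce: vy ← 0.59·6.965 = 4.110
Arc 4: start y=0.000, vy=4.110 → t=0.838, apex=0.861, x_land=47.923, impact vy=-4.110
  bounce: vy ← 0.59·4.110 = 2.425
Arc 5: start y=0.000, vy=2.425 → t=0.494, apex=0.300, x_land=50.953, impact vy=-2.425
  bounce: vy ← 0.59·2.425 = 1.431
Arc 6: start y=0.000, vy=1.431 → t=0.292, apex=0.104, x_land=52.741, impact vy=-1.431
  bounce: vy ← 0.59·1.431 = 0.844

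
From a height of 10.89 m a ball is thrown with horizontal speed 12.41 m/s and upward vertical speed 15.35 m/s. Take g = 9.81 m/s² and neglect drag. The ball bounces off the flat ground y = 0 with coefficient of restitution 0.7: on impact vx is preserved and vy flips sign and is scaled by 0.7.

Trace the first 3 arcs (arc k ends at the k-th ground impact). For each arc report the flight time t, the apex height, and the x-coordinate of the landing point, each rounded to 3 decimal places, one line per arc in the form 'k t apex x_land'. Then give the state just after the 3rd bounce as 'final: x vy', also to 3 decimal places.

1 3.725 22.899 46.232
2 3.025 11.221 83.772
3 2.117 5.498 110.050
final: 110.050 7.270

Arc 1: start y=10.890, vy=15.350 → t=3.725, apex=22.899, x_land=46.232, impact vy=-21.196
  bounce: vy ← 0.7·21.196 = 14.837
Arc 2: start y=0.000, vy=14.837 → t=3.025, apex=11.221, x_land=83.772, impact vy=-14.837
  bounce: vy ← 0.7·14.837 = 10.386
Arc 3: start y=0.000, vy=10.386 → t=2.117, apex=5.498, x_land=110.050, impact vy=-10.386
  bounce: vy ← 0.7·10.386 = 7.270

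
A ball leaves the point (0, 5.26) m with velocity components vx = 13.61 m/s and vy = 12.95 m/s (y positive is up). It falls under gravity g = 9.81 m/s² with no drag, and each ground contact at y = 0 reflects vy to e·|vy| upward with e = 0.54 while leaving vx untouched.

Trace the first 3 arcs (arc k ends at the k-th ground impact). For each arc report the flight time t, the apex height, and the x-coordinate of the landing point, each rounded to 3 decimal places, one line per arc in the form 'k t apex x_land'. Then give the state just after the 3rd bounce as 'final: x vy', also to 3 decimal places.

Arc 1: start y=5.260, vy=12.950 → t=2.998, apex=13.808, x_land=40.801, impact vy=-16.459
  bounce: vy ← 0.54·16.459 = 8.888
Arc 2: start y=0.000, vy=8.888 → t=1.812, apex=4.026, x_land=65.463, impact vy=-8.888
  bounce: vy ← 0.54·8.888 = 4.799
Arc 3: start y=0.000, vy=4.799 → t=0.978, apex=1.174, x_land=78.780, impact vy=-4.799
  bounce: vy ← 0.54·4.799 = 2.592

1 2.998 13.808 40.801
2 1.812 4.026 65.463
3 0.978 1.174 78.780
final: 78.780 2.592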